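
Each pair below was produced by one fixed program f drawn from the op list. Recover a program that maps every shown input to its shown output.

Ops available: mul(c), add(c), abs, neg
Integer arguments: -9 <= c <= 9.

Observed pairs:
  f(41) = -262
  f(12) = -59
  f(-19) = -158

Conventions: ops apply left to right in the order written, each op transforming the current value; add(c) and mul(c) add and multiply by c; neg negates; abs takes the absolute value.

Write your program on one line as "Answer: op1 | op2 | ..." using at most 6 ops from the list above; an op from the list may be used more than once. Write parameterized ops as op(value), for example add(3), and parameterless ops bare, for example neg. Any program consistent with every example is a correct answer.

add(-3) | mul(-7) | neg | add(-4) | abs | neg

Check, running the answer program on each example:
  41 -> 38 -> -266 -> 266 -> 262 -> 262 -> -262
  12 -> 9 -> -63 -> 63 -> 59 -> 59 -> -59
  -19 -> -22 -> 154 -> -154 -> -158 -> 158 -> -158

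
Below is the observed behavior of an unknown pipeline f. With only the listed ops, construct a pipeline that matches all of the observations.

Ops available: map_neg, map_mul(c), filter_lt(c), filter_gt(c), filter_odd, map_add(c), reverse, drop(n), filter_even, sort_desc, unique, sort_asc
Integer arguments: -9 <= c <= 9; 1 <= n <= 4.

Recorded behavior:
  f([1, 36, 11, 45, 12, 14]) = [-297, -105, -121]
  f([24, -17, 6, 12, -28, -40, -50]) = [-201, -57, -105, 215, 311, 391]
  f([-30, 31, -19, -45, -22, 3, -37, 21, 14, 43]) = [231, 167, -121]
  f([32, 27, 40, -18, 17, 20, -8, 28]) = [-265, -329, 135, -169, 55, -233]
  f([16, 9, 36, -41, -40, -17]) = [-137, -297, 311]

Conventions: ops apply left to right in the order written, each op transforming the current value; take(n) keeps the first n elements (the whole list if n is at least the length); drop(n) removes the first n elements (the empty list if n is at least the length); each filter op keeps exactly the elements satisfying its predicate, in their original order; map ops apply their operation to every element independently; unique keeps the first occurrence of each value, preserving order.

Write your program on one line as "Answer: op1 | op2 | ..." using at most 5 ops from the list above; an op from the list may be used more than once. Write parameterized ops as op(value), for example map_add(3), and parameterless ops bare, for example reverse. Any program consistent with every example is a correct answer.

map_neg | filter_even | map_mul(8) | map_add(-9)

Check, running the answer program on each example:
  [1, 36, 11, 45, 12, 14] -> [-1, -36, -11, -45, -12, -14] -> [-36, -12, -14] -> [-288, -96, -112] -> [-297, -105, -121]
  [24, -17, 6, 12, -28, -40, -50] -> [-24, 17, -6, -12, 28, 40, 50] -> [-24, -6, -12, 28, 40, 50] -> [-192, -48, -96, 224, 320, 400] -> [-201, -57, -105, 215, 311, 391]
  [-30, 31, -19, -45, -22, 3, -37, 21, 14, 43] -> [30, -31, 19, 45, 22, -3, 37, -21, -14, -43] -> [30, 22, -14] -> [240, 176, -112] -> [231, 167, -121]
  [32, 27, 40, -18, 17, 20, -8, 28] -> [-32, -27, -40, 18, -17, -20, 8, -28] -> [-32, -40, 18, -20, 8, -28] -> [-256, -320, 144, -160, 64, -224] -> [-265, -329, 135, -169, 55, -233]
  [16, 9, 36, -41, -40, -17] -> [-16, -9, -36, 41, 40, 17] -> [-16, -36, 40] -> [-128, -288, 320] -> [-137, -297, 311]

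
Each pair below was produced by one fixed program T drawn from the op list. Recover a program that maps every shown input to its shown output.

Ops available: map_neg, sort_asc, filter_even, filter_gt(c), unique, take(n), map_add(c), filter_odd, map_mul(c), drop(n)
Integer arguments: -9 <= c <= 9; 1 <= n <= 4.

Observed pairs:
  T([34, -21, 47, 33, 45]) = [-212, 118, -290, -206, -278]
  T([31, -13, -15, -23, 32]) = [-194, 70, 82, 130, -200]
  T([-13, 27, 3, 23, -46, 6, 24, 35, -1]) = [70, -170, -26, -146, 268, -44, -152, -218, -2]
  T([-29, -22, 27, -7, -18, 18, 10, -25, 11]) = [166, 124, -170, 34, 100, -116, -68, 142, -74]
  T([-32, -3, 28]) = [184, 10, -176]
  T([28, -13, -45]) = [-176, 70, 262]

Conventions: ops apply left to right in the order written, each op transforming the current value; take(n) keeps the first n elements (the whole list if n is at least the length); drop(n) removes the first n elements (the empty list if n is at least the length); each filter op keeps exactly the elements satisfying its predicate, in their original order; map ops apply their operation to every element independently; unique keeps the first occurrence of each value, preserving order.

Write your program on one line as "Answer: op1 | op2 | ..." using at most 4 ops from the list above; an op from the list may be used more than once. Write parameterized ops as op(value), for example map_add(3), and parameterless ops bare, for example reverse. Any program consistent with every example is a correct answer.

map_mul(6) | map_add(8) | map_neg

Check, running the answer program on each example:
  [34, -21, 47, 33, 45] -> [204, -126, 282, 198, 270] -> [212, -118, 290, 206, 278] -> [-212, 118, -290, -206, -278]
  [31, -13, -15, -23, 32] -> [186, -78, -90, -138, 192] -> [194, -70, -82, -130, 200] -> [-194, 70, 82, 130, -200]
  [-13, 27, 3, 23, -46, 6, 24, 35, -1] -> [-78, 162, 18, 138, -276, 36, 144, 210, -6] -> [-70, 170, 26, 146, -268, 44, 152, 218, 2] -> [70, -170, -26, -146, 268, -44, -152, -218, -2]
  [-29, -22, 27, -7, -18, 18, 10, -25, 11] -> [-174, -132, 162, -42, -108, 108, 60, -150, 66] -> [-166, -124, 170, -34, -100, 116, 68, -142, 74] -> [166, 124, -170, 34, 100, -116, -68, 142, -74]
  [-32, -3, 28] -> [-192, -18, 168] -> [-184, -10, 176] -> [184, 10, -176]
  [28, -13, -45] -> [168, -78, -270] -> [176, -70, -262] -> [-176, 70, 262]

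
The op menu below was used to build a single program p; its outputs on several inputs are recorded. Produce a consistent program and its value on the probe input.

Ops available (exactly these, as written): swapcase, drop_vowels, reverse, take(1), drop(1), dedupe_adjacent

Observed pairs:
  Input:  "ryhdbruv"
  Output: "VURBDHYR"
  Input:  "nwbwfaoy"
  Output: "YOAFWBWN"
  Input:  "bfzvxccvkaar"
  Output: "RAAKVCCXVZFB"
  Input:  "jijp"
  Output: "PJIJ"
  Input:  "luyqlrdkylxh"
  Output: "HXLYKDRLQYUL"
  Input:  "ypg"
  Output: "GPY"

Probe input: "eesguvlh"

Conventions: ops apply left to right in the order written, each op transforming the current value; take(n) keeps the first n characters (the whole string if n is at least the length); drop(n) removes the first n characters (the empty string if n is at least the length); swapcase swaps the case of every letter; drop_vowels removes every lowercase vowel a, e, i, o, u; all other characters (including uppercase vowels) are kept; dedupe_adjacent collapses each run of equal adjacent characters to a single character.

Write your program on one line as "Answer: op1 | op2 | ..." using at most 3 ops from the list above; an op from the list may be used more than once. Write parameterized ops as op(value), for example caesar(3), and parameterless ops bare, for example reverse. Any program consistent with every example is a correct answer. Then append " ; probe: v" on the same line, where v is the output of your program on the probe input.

reverse | swapcase ; probe: "HLVUGSEE"

Check, running the answer program on each example:
  "ryhdbruv" -> "vurbdhyr" -> "VURBDHYR"
  "nwbwfaoy" -> "yoafwbwn" -> "YOAFWBWN"
  "bfzvxccvkaar" -> "raakvccxvzfb" -> "RAAKVCCXVZFB"
  "jijp" -> "pjij" -> "PJIJ"
  "luyqlrdkylxh" -> "hxlykdrlqyul" -> "HXLYKDRLQYUL"
  "ypg" -> "gpy" -> "GPY"
  probe: "eesguvlh" -> "hlvugsee" -> "HLVUGSEE"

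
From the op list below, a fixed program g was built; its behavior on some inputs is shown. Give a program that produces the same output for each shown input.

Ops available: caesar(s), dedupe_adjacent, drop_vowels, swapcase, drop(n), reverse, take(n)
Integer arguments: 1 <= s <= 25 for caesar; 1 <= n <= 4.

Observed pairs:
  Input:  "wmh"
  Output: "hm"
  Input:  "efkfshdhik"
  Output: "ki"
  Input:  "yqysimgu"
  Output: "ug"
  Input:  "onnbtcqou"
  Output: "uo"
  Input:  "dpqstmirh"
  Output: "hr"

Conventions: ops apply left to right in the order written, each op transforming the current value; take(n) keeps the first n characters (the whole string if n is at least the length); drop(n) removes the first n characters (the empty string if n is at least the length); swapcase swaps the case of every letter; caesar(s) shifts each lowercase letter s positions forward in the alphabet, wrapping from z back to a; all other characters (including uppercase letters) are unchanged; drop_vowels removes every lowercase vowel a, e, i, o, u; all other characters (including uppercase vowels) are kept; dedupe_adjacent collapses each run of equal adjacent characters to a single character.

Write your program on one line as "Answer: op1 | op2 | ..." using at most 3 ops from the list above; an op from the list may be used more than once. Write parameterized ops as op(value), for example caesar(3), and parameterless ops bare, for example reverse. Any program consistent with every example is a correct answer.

reverse | take(2)

Check, running the answer program on each example:
  "wmh" -> "hmw" -> "hm"
  "efkfshdhik" -> "kihdhsfkfe" -> "ki"
  "yqysimgu" -> "ugmisyqy" -> "ug"
  "onnbtcqou" -> "uoqctbnno" -> "uo"
  "dpqstmirh" -> "hrimtsqpd" -> "hr"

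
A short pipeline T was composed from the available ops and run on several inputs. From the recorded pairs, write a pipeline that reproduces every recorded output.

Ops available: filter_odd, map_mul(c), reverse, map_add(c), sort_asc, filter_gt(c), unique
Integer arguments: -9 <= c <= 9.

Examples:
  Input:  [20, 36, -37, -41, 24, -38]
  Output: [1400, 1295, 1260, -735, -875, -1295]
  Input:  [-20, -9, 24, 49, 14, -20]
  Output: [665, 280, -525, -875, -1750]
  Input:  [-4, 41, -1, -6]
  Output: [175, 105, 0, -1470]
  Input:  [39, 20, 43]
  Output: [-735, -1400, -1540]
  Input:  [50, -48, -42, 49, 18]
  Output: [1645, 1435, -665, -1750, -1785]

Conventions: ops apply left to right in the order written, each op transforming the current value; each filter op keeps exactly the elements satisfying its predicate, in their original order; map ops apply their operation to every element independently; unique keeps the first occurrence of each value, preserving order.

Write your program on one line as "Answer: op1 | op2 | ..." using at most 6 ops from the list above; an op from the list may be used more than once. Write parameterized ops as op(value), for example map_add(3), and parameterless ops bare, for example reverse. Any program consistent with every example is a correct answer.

map_mul(-7) | map_add(-7) | sort_asc | map_mul(5) | reverse | unique

Check, running the answer program on each example:
  [20, 36, -37, -41, 24, -38] -> [-140, -252, 259, 287, -168, 266] -> [-147, -259, 252, 280, -175, 259] -> [-259, -175, -147, 252, 259, 280] -> [-1295, -875, -735, 1260, 1295, 1400] -> [1400, 1295, 1260, -735, -875, -1295] -> [1400, 1295, 1260, -735, -875, -1295]
  [-20, -9, 24, 49, 14, -20] -> [140, 63, -168, -343, -98, 140] -> [133, 56, -175, -350, -105, 133] -> [-350, -175, -105, 56, 133, 133] -> [-1750, -875, -525, 280, 665, 665] -> [665, 665, 280, -525, -875, -1750] -> [665, 280, -525, -875, -1750]
  [-4, 41, -1, -6] -> [28, -287, 7, 42] -> [21, -294, 0, 35] -> [-294, 0, 21, 35] -> [-1470, 0, 105, 175] -> [175, 105, 0, -1470] -> [175, 105, 0, -1470]
  [39, 20, 43] -> [-273, -140, -301] -> [-280, -147, -308] -> [-308, -280, -147] -> [-1540, -1400, -735] -> [-735, -1400, -1540] -> [-735, -1400, -1540]
  [50, -48, -42, 49, 18] -> [-350, 336, 294, -343, -126] -> [-357, 329, 287, -350, -133] -> [-357, -350, -133, 287, 329] -> [-1785, -1750, -665, 1435, 1645] -> [1645, 1435, -665, -1750, -1785] -> [1645, 1435, -665, -1750, -1785]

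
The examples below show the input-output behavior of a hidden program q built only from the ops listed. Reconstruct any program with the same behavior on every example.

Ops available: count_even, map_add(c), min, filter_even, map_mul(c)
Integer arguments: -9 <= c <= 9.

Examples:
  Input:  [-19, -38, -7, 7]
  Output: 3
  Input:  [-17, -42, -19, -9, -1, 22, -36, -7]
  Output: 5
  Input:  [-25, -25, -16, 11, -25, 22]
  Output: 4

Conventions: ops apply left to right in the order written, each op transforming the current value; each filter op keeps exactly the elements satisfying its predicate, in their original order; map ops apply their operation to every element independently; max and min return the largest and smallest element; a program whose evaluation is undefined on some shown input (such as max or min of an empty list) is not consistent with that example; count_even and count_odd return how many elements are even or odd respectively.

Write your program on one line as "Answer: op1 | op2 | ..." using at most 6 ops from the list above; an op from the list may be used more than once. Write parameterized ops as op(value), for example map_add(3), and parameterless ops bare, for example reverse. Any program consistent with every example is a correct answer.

map_mul(-9) | map_add(-6) | map_add(-5) | map_add(2) | count_even

Check, running the answer program on each example:
  [-19, -38, -7, 7] -> [171, 342, 63, -63] -> [165, 336, 57, -69] -> [160, 331, 52, -74] -> [162, 333, 54, -72] -> 3
  [-17, -42, -19, -9, -1, 22, -36, -7] -> [153, 378, 171, 81, 9, -198, 324, 63] -> [147, 372, 165, 75, 3, -204, 318, 57] -> [142, 367, 160, 70, -2, -209, 313, 52] -> [144, 369, 162, 72, 0, -207, 315, 54] -> 5
  [-25, -25, -16, 11, -25, 22] -> [225, 225, 144, -99, 225, -198] -> [219, 219, 138, -105, 219, -204] -> [214, 214, 133, -110, 214, -209] -> [216, 216, 135, -108, 216, -207] -> 4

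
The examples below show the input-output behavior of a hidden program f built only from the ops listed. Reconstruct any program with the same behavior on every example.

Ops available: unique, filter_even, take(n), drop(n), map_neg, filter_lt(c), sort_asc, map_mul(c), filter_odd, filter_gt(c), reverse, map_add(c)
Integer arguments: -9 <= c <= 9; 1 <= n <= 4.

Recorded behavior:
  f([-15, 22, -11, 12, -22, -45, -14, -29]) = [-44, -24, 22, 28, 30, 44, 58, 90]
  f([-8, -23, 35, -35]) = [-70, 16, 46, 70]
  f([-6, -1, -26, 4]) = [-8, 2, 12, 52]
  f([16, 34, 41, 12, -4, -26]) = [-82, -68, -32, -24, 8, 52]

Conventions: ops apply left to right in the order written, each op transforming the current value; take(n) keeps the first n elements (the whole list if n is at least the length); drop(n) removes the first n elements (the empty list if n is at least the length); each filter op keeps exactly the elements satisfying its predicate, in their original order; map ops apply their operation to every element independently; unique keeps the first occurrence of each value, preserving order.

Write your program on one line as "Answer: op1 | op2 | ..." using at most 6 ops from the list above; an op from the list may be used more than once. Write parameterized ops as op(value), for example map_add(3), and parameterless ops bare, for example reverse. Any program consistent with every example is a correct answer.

reverse | sort_asc | map_neg | map_mul(2) | sort_asc

Check, running the answer program on each example:
  [-15, 22, -11, 12, -22, -45, -14, -29] -> [-29, -14, -45, -22, 12, -11, 22, -15] -> [-45, -29, -22, -15, -14, -11, 12, 22] -> [45, 29, 22, 15, 14, 11, -12, -22] -> [90, 58, 44, 30, 28, 22, -24, -44] -> [-44, -24, 22, 28, 30, 44, 58, 90]
  [-8, -23, 35, -35] -> [-35, 35, -23, -8] -> [-35, -23, -8, 35] -> [35, 23, 8, -35] -> [70, 46, 16, -70] -> [-70, 16, 46, 70]
  [-6, -1, -26, 4] -> [4, -26, -1, -6] -> [-26, -6, -1, 4] -> [26, 6, 1, -4] -> [52, 12, 2, -8] -> [-8, 2, 12, 52]
  [16, 34, 41, 12, -4, -26] -> [-26, -4, 12, 41, 34, 16] -> [-26, -4, 12, 16, 34, 41] -> [26, 4, -12, -16, -34, -41] -> [52, 8, -24, -32, -68, -82] -> [-82, -68, -32, -24, 8, 52]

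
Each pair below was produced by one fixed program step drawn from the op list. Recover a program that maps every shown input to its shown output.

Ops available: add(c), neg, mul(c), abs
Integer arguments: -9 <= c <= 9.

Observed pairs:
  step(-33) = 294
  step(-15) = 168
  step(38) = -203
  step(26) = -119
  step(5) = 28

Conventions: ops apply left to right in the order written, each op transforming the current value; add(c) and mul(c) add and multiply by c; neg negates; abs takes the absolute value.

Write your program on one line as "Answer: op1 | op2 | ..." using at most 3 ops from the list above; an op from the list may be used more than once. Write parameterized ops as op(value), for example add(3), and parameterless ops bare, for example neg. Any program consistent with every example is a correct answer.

add(-9) | mul(7) | neg

Check, running the answer program on each example:
  -33 -> -42 -> -294 -> 294
  -15 -> -24 -> -168 -> 168
  38 -> 29 -> 203 -> -203
  26 -> 17 -> 119 -> -119
  5 -> -4 -> -28 -> 28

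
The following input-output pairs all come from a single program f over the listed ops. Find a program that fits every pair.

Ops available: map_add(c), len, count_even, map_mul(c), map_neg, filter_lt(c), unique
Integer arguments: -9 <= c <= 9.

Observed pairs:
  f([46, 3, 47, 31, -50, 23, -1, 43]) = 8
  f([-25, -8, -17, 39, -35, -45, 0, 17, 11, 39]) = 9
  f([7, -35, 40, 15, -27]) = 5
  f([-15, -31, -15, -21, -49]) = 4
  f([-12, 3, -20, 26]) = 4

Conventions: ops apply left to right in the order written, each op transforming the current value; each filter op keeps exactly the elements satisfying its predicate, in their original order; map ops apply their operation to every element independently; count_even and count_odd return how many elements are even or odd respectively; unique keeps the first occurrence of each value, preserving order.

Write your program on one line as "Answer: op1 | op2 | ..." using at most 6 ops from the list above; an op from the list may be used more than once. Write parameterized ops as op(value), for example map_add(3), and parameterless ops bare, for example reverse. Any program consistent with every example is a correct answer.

map_add(-3) | unique | map_add(1) | map_mul(2) | count_even

Check, running the answer program on each example:
  [46, 3, 47, 31, -50, 23, -1, 43] -> [43, 0, 44, 28, -53, 20, -4, 40] -> [43, 0, 44, 28, -53, 20, -4, 40] -> [44, 1, 45, 29, -52, 21, -3, 41] -> [88, 2, 90, 58, -104, 42, -6, 82] -> 8
  [-25, -8, -17, 39, -35, -45, 0, 17, 11, 39] -> [-28, -11, -20, 36, -38, -48, -3, 14, 8, 36] -> [-28, -11, -20, 36, -38, -48, -3, 14, 8] -> [-27, -10, -19, 37, -37, -47, -2, 15, 9] -> [-54, -20, -38, 74, -74, -94, -4, 30, 18] -> 9
  [7, -35, 40, 15, -27] -> [4, -38, 37, 12, -30] -> [4, -38, 37, 12, -30] -> [5, -37, 38, 13, -29] -> [10, -74, 76, 26, -58] -> 5
  [-15, -31, -15, -21, -49] -> [-18, -34, -18, -24, -52] -> [-18, -34, -24, -52] -> [-17, -33, -23, -51] -> [-34, -66, -46, -102] -> 4
  [-12, 3, -20, 26] -> [-15, 0, -23, 23] -> [-15, 0, -23, 23] -> [-14, 1, -22, 24] -> [-28, 2, -44, 48] -> 4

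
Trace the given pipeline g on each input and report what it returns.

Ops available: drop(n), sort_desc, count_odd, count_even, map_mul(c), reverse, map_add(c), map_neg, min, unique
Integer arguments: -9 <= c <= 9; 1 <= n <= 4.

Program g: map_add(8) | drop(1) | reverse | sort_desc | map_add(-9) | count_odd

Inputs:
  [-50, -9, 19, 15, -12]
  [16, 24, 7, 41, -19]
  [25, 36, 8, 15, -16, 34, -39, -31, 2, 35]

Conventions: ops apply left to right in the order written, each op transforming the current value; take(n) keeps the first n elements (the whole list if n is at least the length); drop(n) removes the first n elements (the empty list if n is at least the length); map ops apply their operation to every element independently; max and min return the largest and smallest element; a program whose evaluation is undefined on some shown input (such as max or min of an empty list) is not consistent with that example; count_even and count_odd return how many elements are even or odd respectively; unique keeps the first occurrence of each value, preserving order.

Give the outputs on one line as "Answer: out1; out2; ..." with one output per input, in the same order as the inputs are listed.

1; 1; 5

Execution, op by op:
  [-50, -9, 19, 15, -12] -> [-42, -1, 27, 23, -4] -> [-1, 27, 23, -4] -> [-4, 23, 27, -1] -> [27, 23, -1, -4] -> [18, 14, -10, -13] -> 1
  [16, 24, 7, 41, -19] -> [24, 32, 15, 49, -11] -> [32, 15, 49, -11] -> [-11, 49, 15, 32] -> [49, 32, 15, -11] -> [40, 23, 6, -20] -> 1
  [25, 36, 8, 15, -16, 34, -39, -31, 2, 35] -> [33, 44, 16, 23, -8, 42, -31, -23, 10, 43] -> [44, 16, 23, -8, 42, -31, -23, 10, 43] -> [43, 10, -23, -31, 42, -8, 23, 16, 44] -> [44, 43, 42, 23, 16, 10, -8, -23, -31] -> [35, 34, 33, 14, 7, 1, -17, -32, -40] -> 5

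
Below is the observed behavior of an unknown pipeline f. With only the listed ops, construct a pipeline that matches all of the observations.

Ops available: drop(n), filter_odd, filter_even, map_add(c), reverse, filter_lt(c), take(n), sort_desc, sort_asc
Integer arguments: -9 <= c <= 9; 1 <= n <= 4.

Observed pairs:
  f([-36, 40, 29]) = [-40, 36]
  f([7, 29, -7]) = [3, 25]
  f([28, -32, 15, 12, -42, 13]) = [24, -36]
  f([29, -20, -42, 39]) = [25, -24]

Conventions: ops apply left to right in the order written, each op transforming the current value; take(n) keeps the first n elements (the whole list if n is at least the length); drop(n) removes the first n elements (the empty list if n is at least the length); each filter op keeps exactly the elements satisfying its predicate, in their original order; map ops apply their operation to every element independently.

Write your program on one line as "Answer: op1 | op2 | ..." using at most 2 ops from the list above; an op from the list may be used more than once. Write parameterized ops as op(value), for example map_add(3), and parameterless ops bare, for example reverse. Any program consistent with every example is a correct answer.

map_add(-4) | take(2)

Check, running the answer program on each example:
  [-36, 40, 29] -> [-40, 36, 25] -> [-40, 36]
  [7, 29, -7] -> [3, 25, -11] -> [3, 25]
  [28, -32, 15, 12, -42, 13] -> [24, -36, 11, 8, -46, 9] -> [24, -36]
  [29, -20, -42, 39] -> [25, -24, -46, 35] -> [25, -24]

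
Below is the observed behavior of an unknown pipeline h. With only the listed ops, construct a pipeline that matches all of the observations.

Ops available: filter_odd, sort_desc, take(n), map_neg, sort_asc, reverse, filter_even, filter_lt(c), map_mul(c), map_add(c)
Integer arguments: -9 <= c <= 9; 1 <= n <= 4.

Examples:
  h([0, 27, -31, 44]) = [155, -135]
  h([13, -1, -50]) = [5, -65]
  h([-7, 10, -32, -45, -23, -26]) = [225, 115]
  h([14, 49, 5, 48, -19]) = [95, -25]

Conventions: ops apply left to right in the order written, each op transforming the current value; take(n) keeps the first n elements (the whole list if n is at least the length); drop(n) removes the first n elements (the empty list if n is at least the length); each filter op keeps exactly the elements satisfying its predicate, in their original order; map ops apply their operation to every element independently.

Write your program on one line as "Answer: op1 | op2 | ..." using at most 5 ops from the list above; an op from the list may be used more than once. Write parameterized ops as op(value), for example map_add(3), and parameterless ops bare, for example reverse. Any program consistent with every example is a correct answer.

sort_desc | map_mul(-5) | sort_desc | filter_odd | take(2)

Check, running the answer program on each example:
  [0, 27, -31, 44] -> [44, 27, 0, -31] -> [-220, -135, 0, 155] -> [155, 0, -135, -220] -> [155, -135] -> [155, -135]
  [13, -1, -50] -> [13, -1, -50] -> [-65, 5, 250] -> [250, 5, -65] -> [5, -65] -> [5, -65]
  [-7, 10, -32, -45, -23, -26] -> [10, -7, -23, -26, -32, -45] -> [-50, 35, 115, 130, 160, 225] -> [225, 160, 130, 115, 35, -50] -> [225, 115, 35] -> [225, 115]
  [14, 49, 5, 48, -19] -> [49, 48, 14, 5, -19] -> [-245, -240, -70, -25, 95] -> [95, -25, -70, -240, -245] -> [95, -25, -245] -> [95, -25]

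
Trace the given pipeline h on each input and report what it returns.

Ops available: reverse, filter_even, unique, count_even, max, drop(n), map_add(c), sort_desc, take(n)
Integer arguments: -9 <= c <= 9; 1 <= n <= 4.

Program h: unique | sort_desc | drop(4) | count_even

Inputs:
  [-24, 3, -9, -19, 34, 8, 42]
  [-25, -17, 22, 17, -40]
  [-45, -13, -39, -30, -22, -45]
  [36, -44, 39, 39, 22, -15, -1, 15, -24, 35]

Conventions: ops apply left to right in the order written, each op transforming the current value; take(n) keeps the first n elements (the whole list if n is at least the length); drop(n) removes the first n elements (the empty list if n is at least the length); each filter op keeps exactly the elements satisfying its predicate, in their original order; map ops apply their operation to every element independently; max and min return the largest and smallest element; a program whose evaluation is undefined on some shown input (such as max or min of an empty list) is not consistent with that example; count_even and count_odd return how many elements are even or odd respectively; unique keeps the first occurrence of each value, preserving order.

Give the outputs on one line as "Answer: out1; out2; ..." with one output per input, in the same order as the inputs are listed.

1; 1; 0; 2

Execution, op by op:
  [-24, 3, -9, -19, 34, 8, 42] -> [-24, 3, -9, -19, 34, 8, 42] -> [42, 34, 8, 3, -9, -19, -24] -> [-9, -19, -24] -> 1
  [-25, -17, 22, 17, -40] -> [-25, -17, 22, 17, -40] -> [22, 17, -17, -25, -40] -> [-40] -> 1
  [-45, -13, -39, -30, -22, -45] -> [-45, -13, -39, -30, -22] -> [-13, -22, -30, -39, -45] -> [-45] -> 0
  [36, -44, 39, 39, 22, -15, -1, 15, -24, 35] -> [36, -44, 39, 22, -15, -1, 15, -24, 35] -> [39, 36, 35, 22, 15, -1, -15, -24, -44] -> [15, -1, -15, -24, -44] -> 2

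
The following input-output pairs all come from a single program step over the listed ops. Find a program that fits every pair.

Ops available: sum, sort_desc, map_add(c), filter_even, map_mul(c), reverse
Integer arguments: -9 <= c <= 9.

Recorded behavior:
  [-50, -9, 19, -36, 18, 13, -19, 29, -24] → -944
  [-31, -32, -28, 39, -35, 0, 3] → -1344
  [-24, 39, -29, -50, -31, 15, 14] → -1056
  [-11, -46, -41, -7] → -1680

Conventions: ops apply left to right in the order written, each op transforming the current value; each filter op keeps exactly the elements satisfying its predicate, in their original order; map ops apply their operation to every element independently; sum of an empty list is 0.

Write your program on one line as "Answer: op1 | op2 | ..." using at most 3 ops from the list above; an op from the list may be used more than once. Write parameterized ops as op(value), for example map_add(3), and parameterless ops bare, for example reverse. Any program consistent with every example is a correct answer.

map_mul(-2) | map_mul(-8) | sum

Check, running the answer program on each example:
  [-50, -9, 19, -36, 18, 13, -19, 29, -24] -> [100, 18, -38, 72, -36, -26, 38, -58, 48] -> [-800, -144, 304, -576, 288, 208, -304, 464, -384] -> -944
  [-31, -32, -28, 39, -35, 0, 3] -> [62, 64, 56, -78, 70, 0, -6] -> [-496, -512, -448, 624, -560, 0, 48] -> -1344
  [-24, 39, -29, -50, -31, 15, 14] -> [48, -78, 58, 100, 62, -30, -28] -> [-384, 624, -464, -800, -496, 240, 224] -> -1056
  [-11, -46, -41, -7] -> [22, 92, 82, 14] -> [-176, -736, -656, -112] -> -1680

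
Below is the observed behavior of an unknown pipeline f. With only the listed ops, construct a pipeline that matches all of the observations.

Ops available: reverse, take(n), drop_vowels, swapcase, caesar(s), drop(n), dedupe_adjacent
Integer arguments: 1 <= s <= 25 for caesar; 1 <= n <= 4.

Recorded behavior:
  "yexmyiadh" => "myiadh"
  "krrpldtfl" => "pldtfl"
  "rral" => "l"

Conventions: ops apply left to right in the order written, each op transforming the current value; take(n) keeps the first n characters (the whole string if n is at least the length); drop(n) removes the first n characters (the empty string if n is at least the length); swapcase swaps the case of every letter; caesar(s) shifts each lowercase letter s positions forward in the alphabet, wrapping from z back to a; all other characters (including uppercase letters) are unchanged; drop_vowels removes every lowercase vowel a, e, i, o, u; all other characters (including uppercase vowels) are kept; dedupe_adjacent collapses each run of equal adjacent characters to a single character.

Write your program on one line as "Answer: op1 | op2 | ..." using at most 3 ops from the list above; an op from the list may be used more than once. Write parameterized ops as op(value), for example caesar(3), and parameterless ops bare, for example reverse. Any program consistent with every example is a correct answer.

drop(1) | drop(2)

Check, running the answer program on each example:
  "yexmyiadh" -> "exmyiadh" -> "myiadh"
  "krrpldtfl" -> "rrpldtfl" -> "pldtfl"
  "rral" -> "ral" -> "l"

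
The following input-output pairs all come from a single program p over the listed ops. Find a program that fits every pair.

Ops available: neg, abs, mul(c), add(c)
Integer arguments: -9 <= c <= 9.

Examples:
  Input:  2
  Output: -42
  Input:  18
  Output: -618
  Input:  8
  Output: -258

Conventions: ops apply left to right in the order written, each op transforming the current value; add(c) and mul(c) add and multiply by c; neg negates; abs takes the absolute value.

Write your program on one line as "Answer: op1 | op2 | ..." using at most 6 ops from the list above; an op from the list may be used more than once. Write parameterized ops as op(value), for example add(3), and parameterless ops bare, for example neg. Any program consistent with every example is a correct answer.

mul(-2) | add(1) | mul(-6) | add(-4) | mul(-3)

Check, running the answer program on each example:
  2 -> -4 -> -3 -> 18 -> 14 -> -42
  18 -> -36 -> -35 -> 210 -> 206 -> -618
  8 -> -16 -> -15 -> 90 -> 86 -> -258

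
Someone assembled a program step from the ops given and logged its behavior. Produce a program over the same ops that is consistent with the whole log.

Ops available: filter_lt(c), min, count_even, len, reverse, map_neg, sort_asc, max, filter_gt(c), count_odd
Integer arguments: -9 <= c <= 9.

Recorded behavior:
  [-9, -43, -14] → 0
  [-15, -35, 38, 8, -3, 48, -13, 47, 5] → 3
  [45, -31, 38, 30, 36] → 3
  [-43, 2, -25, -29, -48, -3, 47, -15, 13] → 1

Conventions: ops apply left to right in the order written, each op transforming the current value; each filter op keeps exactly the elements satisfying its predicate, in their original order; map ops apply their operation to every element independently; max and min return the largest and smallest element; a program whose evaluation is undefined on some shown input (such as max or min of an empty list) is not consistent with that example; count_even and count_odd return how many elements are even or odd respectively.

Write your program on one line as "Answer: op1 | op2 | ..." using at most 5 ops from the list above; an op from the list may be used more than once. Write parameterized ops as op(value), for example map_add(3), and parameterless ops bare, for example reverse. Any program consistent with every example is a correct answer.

filter_gt(-7) | map_neg | sort_asc | map_neg | count_even

Check, running the answer program on each example:
  [-9, -43, -14] -> [] -> [] -> [] -> [] -> 0
  [-15, -35, 38, 8, -3, 48, -13, 47, 5] -> [38, 8, -3, 48, 47, 5] -> [-38, -8, 3, -48, -47, -5] -> [-48, -47, -38, -8, -5, 3] -> [48, 47, 38, 8, 5, -3] -> 3
  [45, -31, 38, 30, 36] -> [45, 38, 30, 36] -> [-45, -38, -30, -36] -> [-45, -38, -36, -30] -> [45, 38, 36, 30] -> 3
  [-43, 2, -25, -29, -48, -3, 47, -15, 13] -> [2, -3, 47, 13] -> [-2, 3, -47, -13] -> [-47, -13, -2, 3] -> [47, 13, 2, -3] -> 1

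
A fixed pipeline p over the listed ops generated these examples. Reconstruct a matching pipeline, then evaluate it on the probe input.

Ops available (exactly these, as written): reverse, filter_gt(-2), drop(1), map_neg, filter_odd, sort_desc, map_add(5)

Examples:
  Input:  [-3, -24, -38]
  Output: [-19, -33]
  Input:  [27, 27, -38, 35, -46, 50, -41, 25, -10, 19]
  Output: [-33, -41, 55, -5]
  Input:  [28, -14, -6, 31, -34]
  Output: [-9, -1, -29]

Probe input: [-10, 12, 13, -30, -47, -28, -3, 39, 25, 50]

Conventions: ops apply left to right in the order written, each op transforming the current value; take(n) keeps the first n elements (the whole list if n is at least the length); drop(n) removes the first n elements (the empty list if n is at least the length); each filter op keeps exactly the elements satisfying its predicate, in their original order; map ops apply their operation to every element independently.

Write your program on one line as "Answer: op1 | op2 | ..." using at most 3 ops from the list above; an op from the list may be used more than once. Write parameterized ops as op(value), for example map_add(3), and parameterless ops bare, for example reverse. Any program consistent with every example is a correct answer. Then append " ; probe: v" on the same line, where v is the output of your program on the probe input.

drop(1) | map_add(5) | filter_odd ; probe: [17, -25, -23, 55]

Check, running the answer program on each example:
  [-3, -24, -38] -> [-24, -38] -> [-19, -33] -> [-19, -33]
  [27, 27, -38, 35, -46, 50, -41, 25, -10, 19] -> [27, -38, 35, -46, 50, -41, 25, -10, 19] -> [32, -33, 40, -41, 55, -36, 30, -5, 24] -> [-33, -41, 55, -5]
  [28, -14, -6, 31, -34] -> [-14, -6, 31, -34] -> [-9, -1, 36, -29] -> [-9, -1, -29]
  probe: [-10, 12, 13, -30, -47, -28, -3, 39, 25, 50] -> [12, 13, -30, -47, -28, -3, 39, 25, 50] -> [17, 18, -25, -42, -23, 2, 44, 30, 55] -> [17, -25, -23, 55]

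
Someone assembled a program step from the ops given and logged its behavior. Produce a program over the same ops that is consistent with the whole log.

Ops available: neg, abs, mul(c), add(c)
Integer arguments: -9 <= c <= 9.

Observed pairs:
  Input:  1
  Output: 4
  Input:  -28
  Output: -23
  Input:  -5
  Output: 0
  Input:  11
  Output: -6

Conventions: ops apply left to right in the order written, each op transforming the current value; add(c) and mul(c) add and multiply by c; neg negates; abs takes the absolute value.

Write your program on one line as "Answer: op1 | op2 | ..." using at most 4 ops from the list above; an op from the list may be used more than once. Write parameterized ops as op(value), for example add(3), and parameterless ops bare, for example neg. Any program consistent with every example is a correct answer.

abs | neg | add(5)

Check, running the answer program on each example:
  1 -> 1 -> -1 -> 4
  -28 -> 28 -> -28 -> -23
  -5 -> 5 -> -5 -> 0
  11 -> 11 -> -11 -> -6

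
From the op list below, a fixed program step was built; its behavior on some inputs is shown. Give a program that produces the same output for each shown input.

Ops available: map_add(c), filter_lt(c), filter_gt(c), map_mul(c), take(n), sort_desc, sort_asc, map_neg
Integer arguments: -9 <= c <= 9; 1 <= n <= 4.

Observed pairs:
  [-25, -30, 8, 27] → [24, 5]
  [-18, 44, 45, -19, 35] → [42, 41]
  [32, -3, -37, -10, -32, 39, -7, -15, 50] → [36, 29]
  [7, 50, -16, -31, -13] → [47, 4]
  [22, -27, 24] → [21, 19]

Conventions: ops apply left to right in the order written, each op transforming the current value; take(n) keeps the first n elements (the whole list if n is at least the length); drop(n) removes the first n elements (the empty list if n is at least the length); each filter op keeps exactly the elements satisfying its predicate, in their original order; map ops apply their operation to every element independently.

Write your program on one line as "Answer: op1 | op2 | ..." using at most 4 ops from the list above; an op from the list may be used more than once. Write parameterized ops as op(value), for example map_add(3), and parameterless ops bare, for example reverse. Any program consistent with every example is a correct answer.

map_add(-3) | filter_gt(0) | take(2) | sort_desc

Check, running the answer program on each example:
  [-25, -30, 8, 27] -> [-28, -33, 5, 24] -> [5, 24] -> [5, 24] -> [24, 5]
  [-18, 44, 45, -19, 35] -> [-21, 41, 42, -22, 32] -> [41, 42, 32] -> [41, 42] -> [42, 41]
  [32, -3, -37, -10, -32, 39, -7, -15, 50] -> [29, -6, -40, -13, -35, 36, -10, -18, 47] -> [29, 36, 47] -> [29, 36] -> [36, 29]
  [7, 50, -16, -31, -13] -> [4, 47, -19, -34, -16] -> [4, 47] -> [4, 47] -> [47, 4]
  [22, -27, 24] -> [19, -30, 21] -> [19, 21] -> [19, 21] -> [21, 19]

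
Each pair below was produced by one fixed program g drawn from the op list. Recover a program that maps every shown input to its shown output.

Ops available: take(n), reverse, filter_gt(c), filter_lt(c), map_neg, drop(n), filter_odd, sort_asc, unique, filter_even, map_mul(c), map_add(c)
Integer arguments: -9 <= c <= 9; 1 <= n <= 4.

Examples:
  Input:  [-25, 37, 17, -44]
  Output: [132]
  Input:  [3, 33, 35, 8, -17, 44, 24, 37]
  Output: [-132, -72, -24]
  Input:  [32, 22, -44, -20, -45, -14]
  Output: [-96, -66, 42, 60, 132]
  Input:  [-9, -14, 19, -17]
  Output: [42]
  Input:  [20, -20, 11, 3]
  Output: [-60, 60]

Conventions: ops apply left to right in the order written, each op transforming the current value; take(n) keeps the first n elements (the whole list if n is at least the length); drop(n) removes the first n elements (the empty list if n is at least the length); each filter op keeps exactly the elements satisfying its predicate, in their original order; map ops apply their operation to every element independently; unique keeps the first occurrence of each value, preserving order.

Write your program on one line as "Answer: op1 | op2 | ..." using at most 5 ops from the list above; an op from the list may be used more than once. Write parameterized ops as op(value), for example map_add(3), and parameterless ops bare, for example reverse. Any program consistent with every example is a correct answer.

sort_asc | map_mul(-3) | filter_even | sort_asc

Check, running the answer program on each example:
  [-25, 37, 17, -44] -> [-44, -25, 17, 37] -> [132, 75, -51, -111] -> [132] -> [132]
  [3, 33, 35, 8, -17, 44, 24, 37] -> [-17, 3, 8, 24, 33, 35, 37, 44] -> [51, -9, -24, -72, -99, -105, -111, -132] -> [-24, -72, -132] -> [-132, -72, -24]
  [32, 22, -44, -20, -45, -14] -> [-45, -44, -20, -14, 22, 32] -> [135, 132, 60, 42, -66, -96] -> [132, 60, 42, -66, -96] -> [-96, -66, 42, 60, 132]
  [-9, -14, 19, -17] -> [-17, -14, -9, 19] -> [51, 42, 27, -57] -> [42] -> [42]
  [20, -20, 11, 3] -> [-20, 3, 11, 20] -> [60, -9, -33, -60] -> [60, -60] -> [-60, 60]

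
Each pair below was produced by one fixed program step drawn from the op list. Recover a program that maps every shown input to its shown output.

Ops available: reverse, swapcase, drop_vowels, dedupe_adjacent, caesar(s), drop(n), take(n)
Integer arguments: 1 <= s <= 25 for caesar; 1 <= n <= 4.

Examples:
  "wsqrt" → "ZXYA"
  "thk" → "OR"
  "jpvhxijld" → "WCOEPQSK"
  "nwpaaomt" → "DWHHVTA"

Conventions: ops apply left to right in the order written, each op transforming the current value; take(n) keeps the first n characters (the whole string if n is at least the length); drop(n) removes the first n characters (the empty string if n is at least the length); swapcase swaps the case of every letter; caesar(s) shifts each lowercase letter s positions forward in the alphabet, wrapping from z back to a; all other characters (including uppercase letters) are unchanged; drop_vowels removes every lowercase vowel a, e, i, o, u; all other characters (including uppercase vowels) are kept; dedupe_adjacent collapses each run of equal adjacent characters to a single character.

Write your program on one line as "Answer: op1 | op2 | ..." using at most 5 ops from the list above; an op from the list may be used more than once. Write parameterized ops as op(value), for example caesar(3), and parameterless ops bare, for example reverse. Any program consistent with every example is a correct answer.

reverse | caesar(7) | swapcase | reverse | drop(1)

Check, running the answer program on each example:
  "wsqrt" -> "trqsw" -> "ayxzd" -> "AYXZD" -> "DZXYA" -> "ZXYA"
  "thk" -> "kht" -> "roa" -> "ROA" -> "AOR" -> "OR"
  "jpvhxijld" -> "dljixhvpj" -> "ksqpeocwq" -> "KSQPEOCWQ" -> "QWCOEPQSK" -> "WCOEPQSK"
  "nwpaaomt" -> "tmoaapwn" -> "atvhhwdu" -> "ATVHHWDU" -> "UDWHHVTA" -> "DWHHVTA"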